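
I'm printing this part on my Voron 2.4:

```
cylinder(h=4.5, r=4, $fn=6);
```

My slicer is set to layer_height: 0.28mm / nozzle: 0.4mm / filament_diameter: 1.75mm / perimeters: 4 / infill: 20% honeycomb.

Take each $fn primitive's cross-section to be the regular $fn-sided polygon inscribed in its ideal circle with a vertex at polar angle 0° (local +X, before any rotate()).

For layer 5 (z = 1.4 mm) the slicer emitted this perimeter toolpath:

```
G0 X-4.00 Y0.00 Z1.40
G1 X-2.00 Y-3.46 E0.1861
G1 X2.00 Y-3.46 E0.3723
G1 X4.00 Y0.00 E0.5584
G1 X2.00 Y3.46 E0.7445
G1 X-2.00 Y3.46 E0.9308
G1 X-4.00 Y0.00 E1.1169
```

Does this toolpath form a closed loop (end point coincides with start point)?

yes

Start point (G0): (-4.00, 0.00). End point (last G1): the path returns to the start — closed.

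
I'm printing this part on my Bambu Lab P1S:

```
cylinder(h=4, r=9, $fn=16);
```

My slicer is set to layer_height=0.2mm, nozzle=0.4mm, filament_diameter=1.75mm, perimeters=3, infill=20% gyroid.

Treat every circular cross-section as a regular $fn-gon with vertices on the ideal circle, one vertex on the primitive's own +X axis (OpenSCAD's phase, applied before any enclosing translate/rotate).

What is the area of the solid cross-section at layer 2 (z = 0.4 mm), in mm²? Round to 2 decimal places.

At z = 0.4 mm: the r=9 cylinder contributes a regular 16-gon of circumradius 9 (area = (16/2)·9.000²·sin(360°/16) = 247.98 mm²). Overall, the cross-section is a single solid region. Net area = 247.98 mm².

247.98 mm²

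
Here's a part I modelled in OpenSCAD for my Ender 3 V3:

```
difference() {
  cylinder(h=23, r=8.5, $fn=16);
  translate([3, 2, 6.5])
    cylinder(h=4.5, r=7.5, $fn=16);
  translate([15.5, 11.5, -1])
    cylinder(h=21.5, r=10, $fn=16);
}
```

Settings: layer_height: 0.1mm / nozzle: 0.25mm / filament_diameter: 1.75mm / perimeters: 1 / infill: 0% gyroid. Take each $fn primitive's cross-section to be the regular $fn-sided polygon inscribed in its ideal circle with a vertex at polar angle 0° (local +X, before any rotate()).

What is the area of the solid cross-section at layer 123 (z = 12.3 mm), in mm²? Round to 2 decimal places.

221.19 mm²

At z = 12.3 mm: the r=8.5 cylinder contributes a regular 16-gon of circumradius 8.5 (area = (16/2)·8.500²·sin(360°/16) = 221.19 mm²); the cylinder at (3, 2) does not reach this height (z outside [6.5, 11]); the r=10 cylinder at (15.5, 11.5) contributes a regular 16-gon of circumradius 10 (area = (16/2)·10.000²·sin(360°/16) = 306.15 mm²); Taking the first minus the rest: starting from the r=8.5 cylinder (221.19 mm²), the r=10 cylinder at (15.5, 11.5) misses the remaining region (no effect) — area = 221.19 mm². Overall, the cross-section is a single solid region. Net area = 221.19 mm².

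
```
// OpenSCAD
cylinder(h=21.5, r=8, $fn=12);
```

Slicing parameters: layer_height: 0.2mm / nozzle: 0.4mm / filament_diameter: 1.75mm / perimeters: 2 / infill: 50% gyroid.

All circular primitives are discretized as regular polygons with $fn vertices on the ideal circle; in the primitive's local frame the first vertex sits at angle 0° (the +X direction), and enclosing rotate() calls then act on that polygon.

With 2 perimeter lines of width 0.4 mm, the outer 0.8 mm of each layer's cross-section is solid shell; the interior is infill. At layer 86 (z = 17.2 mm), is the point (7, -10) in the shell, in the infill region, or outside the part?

At z = 17.2 mm: the cylinder: section is a regular 12-gon, circumradius r=8. Overall, the cross-section is a single solid region. The nearest boundary edge runs (-0.00, -8.00)→(4.00, -6.93); distance from the point to it = 4.29 mm. The point is not inside any of the regions above, so it lies outside the cross-section (4.29 mm from the nearest boundary).

outside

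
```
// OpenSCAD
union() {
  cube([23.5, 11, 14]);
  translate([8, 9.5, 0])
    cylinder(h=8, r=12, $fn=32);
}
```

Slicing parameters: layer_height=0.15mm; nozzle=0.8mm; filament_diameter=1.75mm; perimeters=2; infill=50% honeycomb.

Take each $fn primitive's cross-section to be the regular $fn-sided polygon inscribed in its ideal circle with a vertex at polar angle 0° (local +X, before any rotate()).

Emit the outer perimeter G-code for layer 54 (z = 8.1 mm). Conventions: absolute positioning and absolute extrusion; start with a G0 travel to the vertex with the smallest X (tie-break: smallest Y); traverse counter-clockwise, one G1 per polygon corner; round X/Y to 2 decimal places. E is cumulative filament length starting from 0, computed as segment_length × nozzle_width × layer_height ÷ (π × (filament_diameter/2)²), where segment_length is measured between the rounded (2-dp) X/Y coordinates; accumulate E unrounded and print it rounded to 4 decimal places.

G0 X0.00 Y0.00 Z8.10
G1 X23.50 Y0.00 E1.1724
G1 X23.50 Y11.00 E1.7212
G1 X0.00 Y11.00 E2.8936
G1 X0.00 Y0.00 E3.4424

At z = 8.1 mm: the cube is present — its section is the full 23.5×11 rectangle; the cylinder at (8, 9.5) is not intersected at this z (z outside [0, 8]); Taking the union: only the 23.5×11 cube is present, so the union is just that shape — 1 connected region. The outline is a single polygon with 4 vertices. Extrusion per mm of travel: 0.8 × 0.15 / (π × 0.875²) = 0.049890. Accumulating E over each segment gives final E = 3.4424.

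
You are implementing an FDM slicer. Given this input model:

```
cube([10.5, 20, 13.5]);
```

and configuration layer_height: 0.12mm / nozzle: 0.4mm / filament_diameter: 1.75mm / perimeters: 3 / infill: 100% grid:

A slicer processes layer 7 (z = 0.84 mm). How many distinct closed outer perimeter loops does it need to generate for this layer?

1

At z = 0.84 mm: the cube is present — its section is the full 10.5×20 rectangle. The result has 1 disconnected region.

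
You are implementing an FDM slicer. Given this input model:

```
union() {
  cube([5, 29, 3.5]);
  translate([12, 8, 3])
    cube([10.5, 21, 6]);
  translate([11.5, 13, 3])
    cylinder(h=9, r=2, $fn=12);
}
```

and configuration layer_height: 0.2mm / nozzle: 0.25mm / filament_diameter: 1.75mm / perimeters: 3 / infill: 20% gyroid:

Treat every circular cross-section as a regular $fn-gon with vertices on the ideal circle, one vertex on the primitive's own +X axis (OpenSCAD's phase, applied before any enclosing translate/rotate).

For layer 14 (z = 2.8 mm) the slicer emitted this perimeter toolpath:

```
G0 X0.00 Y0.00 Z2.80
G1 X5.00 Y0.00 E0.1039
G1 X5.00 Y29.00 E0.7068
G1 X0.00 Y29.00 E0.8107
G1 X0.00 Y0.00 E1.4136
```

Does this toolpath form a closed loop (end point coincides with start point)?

yes

Start point (G0): (0.00, 0.00). End point (last G1): the path returns to the start — closed.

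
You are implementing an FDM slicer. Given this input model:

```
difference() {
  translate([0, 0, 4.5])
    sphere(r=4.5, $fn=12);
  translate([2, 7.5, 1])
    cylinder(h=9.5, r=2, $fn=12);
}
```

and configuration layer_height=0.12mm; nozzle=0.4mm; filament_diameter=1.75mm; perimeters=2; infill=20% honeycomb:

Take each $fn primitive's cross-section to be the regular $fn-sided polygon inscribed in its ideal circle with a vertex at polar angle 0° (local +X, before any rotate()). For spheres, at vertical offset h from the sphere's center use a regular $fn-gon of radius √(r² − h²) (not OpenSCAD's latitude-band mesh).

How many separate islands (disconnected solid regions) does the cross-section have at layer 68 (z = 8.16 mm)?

At z = 8.16 mm: the r=4.5 sphere contributes a regular 12-gon of circumradius √(4.5²−3.66²) = 2.618; the r=2 cylinder at (2, 7.5) gives a regular 12-gon of circumradius 2 (constant along its height); Taking the first minus the rest: starting from the r=4.5 sphere, the r=2 cylinder at (2, 7.5) misses the remaining region (no effect) — 1 connected region. Overall, the cross-section is a single solid region. Island count = 1.

1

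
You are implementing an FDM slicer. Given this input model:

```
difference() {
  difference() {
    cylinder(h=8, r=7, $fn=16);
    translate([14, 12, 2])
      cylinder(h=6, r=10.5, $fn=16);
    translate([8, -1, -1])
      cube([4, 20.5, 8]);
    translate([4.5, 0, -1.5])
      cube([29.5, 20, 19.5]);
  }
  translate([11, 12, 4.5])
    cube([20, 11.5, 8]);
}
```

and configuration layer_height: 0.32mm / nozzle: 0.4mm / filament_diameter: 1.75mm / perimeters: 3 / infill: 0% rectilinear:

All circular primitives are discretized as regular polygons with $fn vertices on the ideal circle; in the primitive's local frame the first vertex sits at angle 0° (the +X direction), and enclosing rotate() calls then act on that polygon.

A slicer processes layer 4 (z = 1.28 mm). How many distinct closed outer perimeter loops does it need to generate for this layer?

At z = 1.28 mm: the r=7 cylinder contributes a regular 16-gon of circumradius 7; the cylinder at (14, 12) is not intersected at this z (z outside [2, 8]); the cube at (8, -1) (footprint 4×20.5) is included at this height; the cube at (4.5, 0) is present — its section is the full 29.5×20 rectangle; Taking the first minus the rest: starting from the r=7 cylinder, the 4×20.5 cube at (8, -1) misses the remaining region (no effect); the 29.5×20 cube at (4.5, 0) partially overlaps it — only the 8.80 mm² overlap (of its 590.00 mm²) is removed, clipping the outline — 1 connected region; the cube at (11, 12) is absent (z outside [4.5, 12.5]); Taking the first minus the rest: none of the subtracted shapes is present at this height, so the result so far is unchanged — 1 connected region. The result has 1 disconnected region.

1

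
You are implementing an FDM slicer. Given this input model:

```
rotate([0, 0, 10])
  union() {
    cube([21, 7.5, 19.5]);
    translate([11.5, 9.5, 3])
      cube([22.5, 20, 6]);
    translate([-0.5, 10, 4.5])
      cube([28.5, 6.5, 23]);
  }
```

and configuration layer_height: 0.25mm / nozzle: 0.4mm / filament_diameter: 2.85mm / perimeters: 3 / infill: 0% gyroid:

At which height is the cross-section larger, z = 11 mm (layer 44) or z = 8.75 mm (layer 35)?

layer 35 (z = 8.75 mm)

Layer 44 (z = 11): the cube (footprint 21×7.5) is included at this height (area 157.50 mm²); the cube at (11.5, 9.5) is absent (z outside [3, 9]); the cube at (-0.5, 10) is present — its section is the full 28.5×6.5 rectangle (area 185.25 mm²); Merging all regions: the 2 present regions are separate (no shared area or edge), so areas and boundary lengths simply add and each stays a separate island — area = 342.75 mm²; (whole slice rotated 10° about Z — lengths, areas and connectivity unchanged). So its area = 342.75 mm². Layer 35 (z = 8.75): the cube is present — its section is the full 21×7.5 rectangle (area 157.50 mm²); the cube at (11.5, 9.5) (footprint 22.5×20) is included at this height (area 450.00 mm²); the cube at (-0.5, 10) is present — its section is the full 28.5×6.5 rectangle (area 185.25 mm²); Combining (union): the regions partially overlap — summed areas 792.75 mm² minus the doubly-counted overlap 107.25 mm² gives 685.50 mm² — area = 685.50 mm²; (rotated 10° about Z; rotation is an isometry so areas/perimeters/island counts are preserved). So its area = 685.50 mm². Layer 35 is larger (685.50 vs 342.75 mm²).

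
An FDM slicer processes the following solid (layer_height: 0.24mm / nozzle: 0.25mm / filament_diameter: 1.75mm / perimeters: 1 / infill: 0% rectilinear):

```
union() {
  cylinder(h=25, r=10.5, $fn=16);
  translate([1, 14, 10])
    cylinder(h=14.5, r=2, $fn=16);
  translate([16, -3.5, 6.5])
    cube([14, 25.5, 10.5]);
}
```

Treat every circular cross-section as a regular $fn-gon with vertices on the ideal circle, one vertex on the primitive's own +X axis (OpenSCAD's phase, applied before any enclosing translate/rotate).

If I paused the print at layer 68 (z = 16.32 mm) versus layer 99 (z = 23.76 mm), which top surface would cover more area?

layer 68 (z = 16.32 mm)

Layer 68 (z = 16.32): the r=10.5 cylinder contributes a regular 16-gon of circumradius 10.5 (area = (16/2)·10.500²·sin(360°/16) = 337.53 mm²); the r=2 cylinder at (1, 14) contributes a regular 16-gon of circumradius 2 (area = (16/2)·2.000²·sin(360°/16) = 12.25 mm²); the cube at (16, -3.5) (footprint 14×25.5) is included at this height (area 357.00 mm²); Merging all regions: the 3 present regions are separate (no shared area or edge), so areas and boundary lengths simply add and each stays a separate island — area = 706.77 mm². So its area = 706.77 mm². Layer 99 (z = 23.76): the cylinder: section is a regular 16-gon, circumradius r=10.5 (area = (16/2)·10.500²·sin(360°/16) = 337.53 mm²); the r=2 cylinder at (1, 14) gives a regular 16-gon of circumradius 2 (constant along its height) (area = (16/2)·2.000²·sin(360°/16) = 12.25 mm²); the cube at (16, -3.5) is not intersected at this z (z outside [6.5, 17]); Combining (union): the 2 present regions are separate (no shared area or edge), so areas and boundary lengths simply add and each stays a separate island — area = 349.77 mm². So its area = 349.77 mm². Layer 68 is larger (706.77 vs 349.77 mm²).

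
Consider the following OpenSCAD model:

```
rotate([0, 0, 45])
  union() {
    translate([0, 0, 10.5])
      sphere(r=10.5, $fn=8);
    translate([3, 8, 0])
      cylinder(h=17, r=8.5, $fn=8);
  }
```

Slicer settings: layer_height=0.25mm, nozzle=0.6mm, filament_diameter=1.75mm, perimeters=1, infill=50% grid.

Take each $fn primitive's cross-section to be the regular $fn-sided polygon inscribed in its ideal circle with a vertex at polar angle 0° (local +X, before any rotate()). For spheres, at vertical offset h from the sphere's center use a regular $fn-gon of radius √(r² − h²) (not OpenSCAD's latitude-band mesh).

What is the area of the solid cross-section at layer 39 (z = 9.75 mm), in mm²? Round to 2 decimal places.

At z = 9.75 mm: the r=10.5 sphere slices to a regular 8-gon of circumradius 10.473 (√(r²−h²) with h=0.75 from center) (area = (8/2)·10.473²·sin(360°/8) = 310.24 mm²); the cylinder at (3, 8): section is a regular 8-gon, circumradius r=8.5 (area = (8/2)·8.500²·sin(360°/8) = 204.35 mm²); Combining (union): the regions partially overlap — summed areas 514.60 mm² minus the doubly-counted overlap 105.16 mm² gives 409.43 mm² — area = 409.43 mm²; (whole slice rotated 45° about Z — lengths, areas and connectivity unchanged). Overall, the cross-section is a single solid region. Net area = 409.43 mm².

409.43 mm²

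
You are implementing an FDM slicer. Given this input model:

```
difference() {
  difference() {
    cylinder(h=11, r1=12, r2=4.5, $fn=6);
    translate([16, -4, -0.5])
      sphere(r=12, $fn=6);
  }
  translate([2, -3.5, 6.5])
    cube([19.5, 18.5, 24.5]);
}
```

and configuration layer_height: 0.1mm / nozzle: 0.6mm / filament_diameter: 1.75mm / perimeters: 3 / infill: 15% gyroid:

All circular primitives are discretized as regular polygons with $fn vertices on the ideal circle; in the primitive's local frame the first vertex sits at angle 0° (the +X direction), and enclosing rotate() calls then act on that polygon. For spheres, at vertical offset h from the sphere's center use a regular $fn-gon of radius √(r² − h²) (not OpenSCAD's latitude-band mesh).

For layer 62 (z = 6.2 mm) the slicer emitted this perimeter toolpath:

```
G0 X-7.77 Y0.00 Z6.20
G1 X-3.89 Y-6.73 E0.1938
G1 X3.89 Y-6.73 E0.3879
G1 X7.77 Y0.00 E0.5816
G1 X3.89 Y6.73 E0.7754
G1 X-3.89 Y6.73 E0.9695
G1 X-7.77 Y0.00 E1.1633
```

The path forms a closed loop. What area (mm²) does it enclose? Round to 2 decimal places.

Apply the shoelace formula to the sequence of (X, Y) vertices; enclosed area = 156.94 mm².

156.94 mm²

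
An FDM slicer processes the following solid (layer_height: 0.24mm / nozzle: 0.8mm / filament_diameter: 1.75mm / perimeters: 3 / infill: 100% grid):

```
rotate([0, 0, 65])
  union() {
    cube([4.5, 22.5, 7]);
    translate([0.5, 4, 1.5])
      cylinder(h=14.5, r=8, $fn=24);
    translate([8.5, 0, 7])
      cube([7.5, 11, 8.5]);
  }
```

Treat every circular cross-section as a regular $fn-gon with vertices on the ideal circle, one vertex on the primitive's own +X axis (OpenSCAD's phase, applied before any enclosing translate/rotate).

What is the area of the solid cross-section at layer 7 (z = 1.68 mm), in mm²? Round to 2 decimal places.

247.62 mm²

At z = 1.68 mm: the cube (footprint 4.5×22.5) is included at this height (area 101.25 mm²); the r=8 cylinder at (0.5, 4) gives a regular 24-gon of circumradius 8 (constant along its height) (area = (24/2)·8.000²·sin(360°/24) = 198.77 mm²); the cube at (8.5, 0) is absent (z outside [7, 15.5]); Taking the union: the regions partially overlap — summed areas 300.02 mm² minus the doubly-counted overlap 52.40 mm² gives 247.62 mm² — area = 247.62 mm²; (whole slice rotated 65° about Z — lengths, areas and connectivity unchanged). Overall, the cross-section is a single solid region. Net area = 247.62 mm².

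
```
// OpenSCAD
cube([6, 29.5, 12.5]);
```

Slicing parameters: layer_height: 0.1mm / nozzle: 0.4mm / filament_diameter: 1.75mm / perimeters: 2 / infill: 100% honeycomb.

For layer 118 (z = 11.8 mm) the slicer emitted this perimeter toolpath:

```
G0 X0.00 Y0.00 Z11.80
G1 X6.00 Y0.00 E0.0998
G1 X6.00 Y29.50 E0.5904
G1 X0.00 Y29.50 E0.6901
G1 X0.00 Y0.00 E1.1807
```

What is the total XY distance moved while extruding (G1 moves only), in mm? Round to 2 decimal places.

Sum the Euclidean lengths of each G1 segment: total = 71.00 mm.

71.00 mm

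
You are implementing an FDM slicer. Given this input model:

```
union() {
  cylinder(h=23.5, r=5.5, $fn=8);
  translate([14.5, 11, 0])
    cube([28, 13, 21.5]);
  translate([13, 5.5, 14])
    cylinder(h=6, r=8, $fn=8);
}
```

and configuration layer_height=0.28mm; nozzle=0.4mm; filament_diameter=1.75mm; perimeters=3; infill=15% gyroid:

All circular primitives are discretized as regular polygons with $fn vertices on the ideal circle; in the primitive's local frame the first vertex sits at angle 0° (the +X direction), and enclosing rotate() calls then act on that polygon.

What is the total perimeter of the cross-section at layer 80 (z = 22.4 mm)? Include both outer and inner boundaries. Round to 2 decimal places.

At z = 22.4 mm: the cylinder: section is a regular 8-gon, circumradius r=5.5 (perimeter = 2·8·5.500·sin(180°/8) = 33.68 mm); the cube at (14.5, 11) is not intersected at this z (z outside [0, 21.5]); the cylinder at (13, 5.5) is absent (z outside [14, 20]); Merging all regions: only the r=5.5 cylinder is present, so the union is just that shape — boundary = 33.68 mm. Overall, the cross-section is a single solid region. Total boundary length (outer) = 33.68 mm.

33.68 mm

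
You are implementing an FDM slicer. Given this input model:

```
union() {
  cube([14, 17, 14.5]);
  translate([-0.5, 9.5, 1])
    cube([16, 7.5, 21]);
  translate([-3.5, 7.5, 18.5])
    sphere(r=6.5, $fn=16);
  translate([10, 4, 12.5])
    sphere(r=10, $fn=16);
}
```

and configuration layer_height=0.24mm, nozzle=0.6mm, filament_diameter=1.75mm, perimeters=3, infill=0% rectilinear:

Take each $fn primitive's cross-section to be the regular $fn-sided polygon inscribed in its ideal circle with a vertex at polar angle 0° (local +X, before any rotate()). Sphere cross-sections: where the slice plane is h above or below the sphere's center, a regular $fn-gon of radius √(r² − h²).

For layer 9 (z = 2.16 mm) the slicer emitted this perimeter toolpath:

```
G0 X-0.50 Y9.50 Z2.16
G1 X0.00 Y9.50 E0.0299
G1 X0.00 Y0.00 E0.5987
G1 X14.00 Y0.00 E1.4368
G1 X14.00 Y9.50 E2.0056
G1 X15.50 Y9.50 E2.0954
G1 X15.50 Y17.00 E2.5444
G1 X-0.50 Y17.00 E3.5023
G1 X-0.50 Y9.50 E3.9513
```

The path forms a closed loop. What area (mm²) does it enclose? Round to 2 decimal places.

Apply the shoelace formula to the sequence of (X, Y) vertices; enclosed area = 253.00 mm².

253.00 mm²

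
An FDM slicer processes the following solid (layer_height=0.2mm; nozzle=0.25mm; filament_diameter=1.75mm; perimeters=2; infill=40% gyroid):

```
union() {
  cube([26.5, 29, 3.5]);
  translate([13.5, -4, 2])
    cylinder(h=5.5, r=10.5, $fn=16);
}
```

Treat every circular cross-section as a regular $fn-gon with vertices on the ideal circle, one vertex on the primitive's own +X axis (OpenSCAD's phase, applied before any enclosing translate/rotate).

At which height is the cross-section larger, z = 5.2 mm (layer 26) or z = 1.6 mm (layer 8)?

layer 8 (z = 1.6 mm)

Layer 26 (z = 5.2): the cube is absent (z outside [0, 3.5]); the r=10.5 cylinder at (13.5, -4) gives a regular 16-gon of circumradius 10.5 (constant along its height) (area = (16/2)·10.500²·sin(360°/16) = 337.53 mm²); Taking the union: only the r=10.5 cylinder at (13.5, -4) is present, so the union is just that shape — area = 337.53 mm². So its area = 337.53 mm². Layer 8 (z = 1.6): the cube (footprint 26.5×29) is included at this height (area 768.50 mm²); the cylinder at (13.5, -4) is not intersected at this z (z outside [2, 7.5]); Merging all regions: only the 26.5×29 cube is present, so the union is just that shape — area = 768.50 mm². So its area = 768.50 mm². Layer 8 is larger (768.50 vs 337.53 mm²).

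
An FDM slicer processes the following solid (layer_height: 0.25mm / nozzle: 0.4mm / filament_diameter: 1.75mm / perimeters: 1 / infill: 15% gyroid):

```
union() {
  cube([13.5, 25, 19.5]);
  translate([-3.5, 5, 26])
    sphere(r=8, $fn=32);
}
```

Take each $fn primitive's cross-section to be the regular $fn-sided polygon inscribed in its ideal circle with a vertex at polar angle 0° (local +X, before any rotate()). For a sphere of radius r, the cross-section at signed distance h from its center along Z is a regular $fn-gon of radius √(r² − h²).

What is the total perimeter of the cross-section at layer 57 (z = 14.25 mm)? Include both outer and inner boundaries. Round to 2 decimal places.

77.00 mm

At z = 14.25 mm: the 13.5×25 cube contributes its full rectangle (perimeter 77.00 mm); the sphere at (-3.5, 5) does not reach this height (|z−center|=11.750 > r=8); Combining (union): only the 13.5×25 cube is present, so the union is just that shape — boundary = 77.00 mm. Overall, the cross-section is a single solid region. Total boundary length (outer) = 77.00 mm.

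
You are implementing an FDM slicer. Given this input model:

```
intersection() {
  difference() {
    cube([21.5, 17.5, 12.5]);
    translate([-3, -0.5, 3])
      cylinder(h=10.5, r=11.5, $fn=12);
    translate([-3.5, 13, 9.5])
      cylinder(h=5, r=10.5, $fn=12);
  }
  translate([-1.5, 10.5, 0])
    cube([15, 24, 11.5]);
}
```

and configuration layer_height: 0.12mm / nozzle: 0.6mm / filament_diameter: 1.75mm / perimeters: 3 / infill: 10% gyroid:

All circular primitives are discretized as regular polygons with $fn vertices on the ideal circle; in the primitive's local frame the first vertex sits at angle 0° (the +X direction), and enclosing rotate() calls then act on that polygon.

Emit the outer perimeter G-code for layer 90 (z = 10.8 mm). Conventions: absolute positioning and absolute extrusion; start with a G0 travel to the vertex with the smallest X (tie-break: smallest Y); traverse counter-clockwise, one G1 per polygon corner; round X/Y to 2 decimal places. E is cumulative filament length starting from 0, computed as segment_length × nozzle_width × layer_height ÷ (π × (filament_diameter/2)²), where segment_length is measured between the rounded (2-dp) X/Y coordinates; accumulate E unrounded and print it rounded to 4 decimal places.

G0 X5.79 Y17.50 Z10.80
G1 X7.00 Y13.00 E0.1395
G1 X6.33 Y10.50 E0.2170
G1 X13.50 Y10.50 E0.4316
G1 X13.50 Y17.50 E0.6411
G1 X5.79 Y17.50 E0.8719

At z = 10.8 mm: the 21.5×17.5 cube contributes its full rectangle; the r=11.5 cylinder at (-3, -0.5) gives a regular 12-gon of circumradius 11.5 (constant along its height); the cylinder at (-3.5, 13): section is a regular 12-gon, circumradius r=10.5; Subtracting the remaining from the first: starting from the 21.5×17.5 cube, the r=11.5 cylinder at (-3, -0.5) partially overlaps it — only the 61.68 mm² overlap (of its 396.75 mm²) is removed, clipping the outline; the r=10.5 cylinder at (-3.5, 13) partially overlaps it — only the 54.99 mm² overlap (of its 330.75 mm²) is removed, clipping the outline — 1 connected region; the 15×24 cube at (-1.5, 10.5) contributes its full rectangle; After intersecting: the 15×24 cube at (-1.5, 10.5) partially overlaps the result so far; clipping to the common part keeps 49.05 mm² — 1 connected region. The outline is a single polygon with 5 vertices. Extrusion per mm of travel: 0.6 × 0.12 / (π × 0.875²) = 0.029934. Accumulating E over each segment gives final E = 0.8719.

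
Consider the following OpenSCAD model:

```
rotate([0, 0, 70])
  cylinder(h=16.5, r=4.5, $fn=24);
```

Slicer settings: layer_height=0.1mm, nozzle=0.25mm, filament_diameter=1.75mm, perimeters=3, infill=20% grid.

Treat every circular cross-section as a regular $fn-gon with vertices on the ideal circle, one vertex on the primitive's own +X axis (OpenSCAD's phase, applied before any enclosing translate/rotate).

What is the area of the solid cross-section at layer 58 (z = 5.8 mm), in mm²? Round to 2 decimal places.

At z = 5.8 mm: the r=4.5 cylinder gives a regular 24-gon of circumradius 4.5 (constant along its height) (area = (24/2)·4.500²·sin(360°/24) = 62.89 mm²); (whole slice rotated 70° about Z — lengths, areas and connectivity unchanged). Overall, the cross-section is a single solid region. Net area = 62.89 mm².

62.89 mm²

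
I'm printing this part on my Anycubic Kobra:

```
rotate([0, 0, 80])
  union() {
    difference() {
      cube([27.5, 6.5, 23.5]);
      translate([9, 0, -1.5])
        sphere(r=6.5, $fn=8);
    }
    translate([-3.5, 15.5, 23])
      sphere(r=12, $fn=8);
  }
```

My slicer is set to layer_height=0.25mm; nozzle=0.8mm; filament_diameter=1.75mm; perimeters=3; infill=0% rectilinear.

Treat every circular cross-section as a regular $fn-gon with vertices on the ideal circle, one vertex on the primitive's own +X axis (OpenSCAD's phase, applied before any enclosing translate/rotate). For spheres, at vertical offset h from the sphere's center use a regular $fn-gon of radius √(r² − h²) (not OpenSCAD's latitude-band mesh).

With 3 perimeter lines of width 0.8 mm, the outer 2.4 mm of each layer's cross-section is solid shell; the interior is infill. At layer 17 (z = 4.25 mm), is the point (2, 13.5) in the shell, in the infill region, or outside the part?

At z = 4.25 mm: the cube is present — its section is the full 27.5×6.5 rectangle; the r=6.5 sphere at (9, 0) slices to a regular 8-gon of circumradius 3.031 (√(r²−h²) with h=5.75 from center); Taking the first minus the rest: starting from the 27.5×6.5 cube, the r=6.5 sphere at (9, 0) partially overlaps it — only the 12.99 mm² overlap (of its 25.99 mm²) is removed, clipping the outline — 1 connected region; the sphere at (-3.5, 15.5) is absent (|z−center|=18.750 > r=12); Taking the union: only that combined region is present, so the union is just that shape — 1 connected region; (rotated 80° about Z; rotation is an isometry so areas/perimeters/island counts are preserved). Overall, the cross-section is a single solid region. Undo the 80° rotation: the query point maps to (13.642, 0.375) in the un-rotated model frame. The nearest boundary edge runs (27.50, 0.00)→(12.03, 0.00); distance from the point to it = 0.37 mm. The point is inside the cross-section, 0.37 mm from the nearest boundary — within the 2.4 mm shell band (3 × 0.8).

shell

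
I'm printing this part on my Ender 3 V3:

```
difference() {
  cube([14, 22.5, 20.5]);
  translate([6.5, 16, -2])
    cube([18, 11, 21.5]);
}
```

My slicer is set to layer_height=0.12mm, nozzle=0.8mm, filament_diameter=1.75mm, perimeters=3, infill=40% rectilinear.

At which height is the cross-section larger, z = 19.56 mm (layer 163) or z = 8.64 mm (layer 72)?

layer 163 (z = 19.56 mm)

Layer 163 (z = 19.56): the 14×22.5 cube contributes its full rectangle (area 315.00 mm²); the cube at (6.5, 16) is absent (z outside [-2, 19.5]); After the difference (first − rest): none of the subtracted shapes is present at this height, so the 14×22.5 cube is unchanged — area = 315.00 mm². So its area = 315.00 mm². Layer 72 (z = 8.64): the cube (footprint 14×22.5) is included at this height (area 315.00 mm²); the cube at (6.5, 16) (footprint 18×11) is included at this height (area 198.00 mm²); After the difference (first − rest): starting from the 14×22.5 cube (315.00 mm²), the 18×11 cube at (6.5, 16) partially overlaps it — only the 48.75 mm² overlap (of its 198.00 mm²) is removed, clipping the outline — area = 266.25 mm². So its area = 266.25 mm². Layer 163 is larger (315.00 vs 266.25 mm²).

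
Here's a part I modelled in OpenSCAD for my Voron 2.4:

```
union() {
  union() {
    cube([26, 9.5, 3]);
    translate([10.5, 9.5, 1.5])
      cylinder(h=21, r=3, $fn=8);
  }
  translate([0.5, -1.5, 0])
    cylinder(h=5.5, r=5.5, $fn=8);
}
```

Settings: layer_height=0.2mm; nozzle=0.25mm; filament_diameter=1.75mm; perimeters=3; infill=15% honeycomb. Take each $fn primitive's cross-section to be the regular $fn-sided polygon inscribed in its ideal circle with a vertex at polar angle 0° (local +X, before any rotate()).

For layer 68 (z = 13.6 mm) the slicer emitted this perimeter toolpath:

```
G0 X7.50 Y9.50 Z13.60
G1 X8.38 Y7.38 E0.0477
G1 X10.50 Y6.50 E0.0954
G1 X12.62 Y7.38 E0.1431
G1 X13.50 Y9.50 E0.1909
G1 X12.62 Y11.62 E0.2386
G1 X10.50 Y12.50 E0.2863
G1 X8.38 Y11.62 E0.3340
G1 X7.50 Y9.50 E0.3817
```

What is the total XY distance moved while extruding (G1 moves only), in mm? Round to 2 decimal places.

18.36 mm

Sum the Euclidean lengths of each G1 segment: total = 18.36 mm.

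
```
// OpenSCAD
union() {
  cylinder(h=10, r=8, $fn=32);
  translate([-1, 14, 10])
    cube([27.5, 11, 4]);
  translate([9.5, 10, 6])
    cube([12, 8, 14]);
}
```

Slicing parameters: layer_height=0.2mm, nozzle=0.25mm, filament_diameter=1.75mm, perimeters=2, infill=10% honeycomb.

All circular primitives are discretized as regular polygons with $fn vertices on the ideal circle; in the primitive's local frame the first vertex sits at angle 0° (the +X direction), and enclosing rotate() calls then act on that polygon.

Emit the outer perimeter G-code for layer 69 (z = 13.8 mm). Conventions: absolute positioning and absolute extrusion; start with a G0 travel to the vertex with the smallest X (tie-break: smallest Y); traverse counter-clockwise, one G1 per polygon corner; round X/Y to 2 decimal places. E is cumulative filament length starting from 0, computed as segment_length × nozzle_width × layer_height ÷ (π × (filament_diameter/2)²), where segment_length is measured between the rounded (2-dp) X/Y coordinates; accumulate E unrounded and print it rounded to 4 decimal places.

G0 X-1.00 Y14.00 Z13.80
G1 X9.50 Y14.00 E0.2183
G1 X9.50 Y10.00 E0.3014
G1 X21.50 Y10.00 E0.5509
G1 X21.50 Y14.00 E0.6340
G1 X26.50 Y14.00 E0.7380
G1 X26.50 Y25.00 E0.9666
G1 X-1.00 Y25.00 E1.5383
G1 X-1.00 Y14.00 E1.7669

At z = 13.8 mm: the cylinder does not reach this height (z outside [0, 10]); the cube at (-1, 14) (footprint 27.5×11) is included at this height; the cube at (9.5, 10) (footprint 12×8) is included at this height; Taking the union: the regions partially overlap (shared area 48.00 mm²), so overlapping operands fuse into one piece — 1 connected region. The outline is a single polygon with 8 vertices. Extrusion per mm of travel: 0.25 × 0.2 / (π × 0.875²) = 0.020788. Accumulating E over each segment gives final E = 1.7669.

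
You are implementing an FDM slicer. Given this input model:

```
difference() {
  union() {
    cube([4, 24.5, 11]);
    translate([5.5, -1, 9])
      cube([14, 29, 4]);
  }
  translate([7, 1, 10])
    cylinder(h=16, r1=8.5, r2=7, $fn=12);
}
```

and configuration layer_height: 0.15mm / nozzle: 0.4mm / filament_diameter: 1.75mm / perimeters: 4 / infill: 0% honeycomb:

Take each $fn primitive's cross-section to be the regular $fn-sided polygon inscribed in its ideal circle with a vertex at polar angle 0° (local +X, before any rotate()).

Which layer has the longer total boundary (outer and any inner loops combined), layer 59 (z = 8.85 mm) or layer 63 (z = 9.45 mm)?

Layer 59 (z = 8.85): the cube (footprint 4×24.5) is included at this height (perimeter 57.00 mm); the cube at (5.5, -1) is not intersected at this z (z outside [9, 13]); Taking the union: only the 4×24.5 cube is present, so the union is just that shape — boundary = 57.00 mm; the cone at (7, 1) is absent (z outside [10, 26]); Taking the first minus the rest: none of the subtracted shapes is present at this height, so the result so far is unchanged — boundary = 57.00 mm. So its perimeter = 57.00 mm. Layer 63 (z = 9.45): the 4×24.5 cube contributes its full rectangle (perimeter 57.00 mm); the cube at (5.5, -1) is present — its section is the full 14×29 rectangle (perimeter 86.00 mm); Combining (union): the 2 present regions are separate (no shared area or edge), so areas and boundary lengths simply add and each stays a separate island — boundary = 143.00 mm; the cone at (7, 1) does not reach this height (z outside [10, 26]); After the difference (first − rest): none of the subtracted shapes is present at this height, so the result so far is unchanged — boundary = 143.00 mm. So its perimeter = 143.00 mm. Layer 63 is larger (143.00 vs 57.00 mm).

layer 63 (z = 9.45 mm)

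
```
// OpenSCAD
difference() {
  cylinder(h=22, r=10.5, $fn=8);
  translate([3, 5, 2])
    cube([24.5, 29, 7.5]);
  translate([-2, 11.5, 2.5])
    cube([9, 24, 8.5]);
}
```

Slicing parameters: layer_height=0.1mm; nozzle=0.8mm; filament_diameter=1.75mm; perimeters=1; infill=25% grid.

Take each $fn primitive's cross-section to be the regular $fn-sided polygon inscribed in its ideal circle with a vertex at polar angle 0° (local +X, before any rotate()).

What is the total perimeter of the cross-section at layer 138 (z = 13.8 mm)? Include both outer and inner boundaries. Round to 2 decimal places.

At z = 13.8 mm: the r=10.5 cylinder contributes a regular 8-gon of circumradius 10.5 (perimeter = 2·8·10.500·sin(180°/8) = 64.29 mm); the cube at (3, 5) is not intersected at this z (z outside [2, 9.5]); the cube at (-2, 11.5) is not intersected at this z (z outside [2.5, 11]); Subtracting the remaining from the first: none of the subtracted shapes is present at this height, so the r=10.5 cylinder is unchanged — boundary = 64.29 mm. Overall, the cross-section is a single solid region. Total boundary length (outer) = 64.29 mm.

64.29 mm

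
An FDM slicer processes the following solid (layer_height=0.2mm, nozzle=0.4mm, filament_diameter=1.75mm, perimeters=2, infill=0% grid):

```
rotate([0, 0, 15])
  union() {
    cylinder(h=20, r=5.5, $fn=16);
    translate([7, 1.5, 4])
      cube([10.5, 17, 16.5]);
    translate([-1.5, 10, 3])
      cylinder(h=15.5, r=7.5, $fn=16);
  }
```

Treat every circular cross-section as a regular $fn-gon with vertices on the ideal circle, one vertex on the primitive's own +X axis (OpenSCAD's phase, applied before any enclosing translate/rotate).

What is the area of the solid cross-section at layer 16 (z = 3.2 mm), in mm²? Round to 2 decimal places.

At z = 3.2 mm: the r=5.5 cylinder gives a regular 16-gon of circumradius 5.5 (constant along its height) (area = (16/2)·5.500²·sin(360°/16) = 92.61 mm²); the cube at (7, 1.5) is not intersected at this z (z outside [4, 20.5]); the r=7.5 cylinder at (-1.5, 10) gives a regular 16-gon of circumradius 7.5 (constant along its height) (area = (16/2)·7.500²·sin(360°/16) = 172.21 mm²); Combining (union): the regions partially overlap — summed areas 264.82 mm² minus the doubly-counted overlap 14.41 mm² gives 250.40 mm² — area = 250.40 mm²; (rotated 15° about Z; rotation is an isometry so areas/perimeters/island counts are preserved). Overall, the cross-section is a single solid region. Net area = 250.40 mm².

250.40 mm²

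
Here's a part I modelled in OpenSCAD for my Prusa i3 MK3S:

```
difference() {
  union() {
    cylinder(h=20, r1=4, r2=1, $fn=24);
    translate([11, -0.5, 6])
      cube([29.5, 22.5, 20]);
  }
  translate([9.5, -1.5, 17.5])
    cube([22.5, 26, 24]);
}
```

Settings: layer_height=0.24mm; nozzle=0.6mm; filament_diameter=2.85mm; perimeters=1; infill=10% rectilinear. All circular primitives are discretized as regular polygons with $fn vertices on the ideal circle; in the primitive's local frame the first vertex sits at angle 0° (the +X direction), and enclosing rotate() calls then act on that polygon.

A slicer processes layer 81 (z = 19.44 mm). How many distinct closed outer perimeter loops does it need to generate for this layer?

At z = 19.44 mm: the cone: at t=0.972 of its height the radius interpolates to r₁+(r₂−r₁)t = 1.084, giving a regular 24-gon of that circumradius; the cube at (11, -0.5) is present — its section is the full 29.5×22.5 rectangle; Taking the union: the 2 present regions are separate (no shared area or edge), so areas and boundary lengths simply add and each stays a separate island — 2 connected regions; the cube at (9.5, -1.5) is present — its section is the full 22.5×26 rectangle; Taking the first minus the rest: starting from that combined region, the 22.5×26 cube at (9.5, -1.5) partially overlaps it — only the 472.50 mm² overlap (of its 585.00 mm²) is removed, clipping the outline — 2 connected regions. The result has 2 disconnected regions.

2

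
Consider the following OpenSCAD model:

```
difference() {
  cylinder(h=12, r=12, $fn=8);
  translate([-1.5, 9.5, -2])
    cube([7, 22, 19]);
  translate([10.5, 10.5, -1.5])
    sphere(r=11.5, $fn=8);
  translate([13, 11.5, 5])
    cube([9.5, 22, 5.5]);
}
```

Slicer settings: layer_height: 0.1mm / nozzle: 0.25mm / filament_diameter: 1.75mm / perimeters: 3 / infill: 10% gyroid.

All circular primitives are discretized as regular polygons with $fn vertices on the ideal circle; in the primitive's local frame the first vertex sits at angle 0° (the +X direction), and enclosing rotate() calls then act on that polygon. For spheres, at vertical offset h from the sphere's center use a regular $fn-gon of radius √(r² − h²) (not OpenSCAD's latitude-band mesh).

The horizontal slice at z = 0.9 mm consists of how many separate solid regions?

1

At z = 0.9 mm: the cylinder: section is a regular 8-gon, circumradius r=12; the cube at (-1.5, 9.5) is present — its section is the full 7×22 rectangle; the r=11.5 sphere at (10.5, 10.5) slices to a regular 8-gon of circumradius 11.247 (√(r²−h²) with h=2.4 from center); the cube at (13, 11.5) is not intersected at this z (z outside [5, 10.5]); Taking the first minus the rest: starting from the r=12 cylinder, the 7×22 cube at (-1.5, 9.5) partially overlaps it — only the 10.77 mm² overlap (of its 154.00 mm²) is removed, clipping the outline; the r=11.5 sphere at (10.5, 10.5) partially overlaps it — only the 73.64 mm² overlap (of its 357.77 mm²) is removed, clipping the outline — 1 connected region. The result has 1 disconnected region.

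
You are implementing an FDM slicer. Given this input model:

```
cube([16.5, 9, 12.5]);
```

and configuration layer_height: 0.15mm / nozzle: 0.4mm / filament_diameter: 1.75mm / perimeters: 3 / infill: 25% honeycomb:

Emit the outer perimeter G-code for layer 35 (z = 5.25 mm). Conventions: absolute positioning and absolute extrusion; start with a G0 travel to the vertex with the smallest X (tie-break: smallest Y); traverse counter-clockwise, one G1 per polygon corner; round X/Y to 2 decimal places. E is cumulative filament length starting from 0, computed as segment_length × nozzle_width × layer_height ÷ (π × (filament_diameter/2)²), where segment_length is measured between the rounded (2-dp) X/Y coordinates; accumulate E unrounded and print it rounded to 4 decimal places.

G0 X0.00 Y0.00 Z5.25
G1 X16.50 Y0.00 E0.4116
G1 X16.50 Y9.00 E0.6361
G1 X0.00 Y9.00 E1.0477
G1 X0.00 Y0.00 E1.2722

At z = 5.25 mm: the 16.5×9 cube contributes its full rectangle. The outline is a single polygon with 4 vertices. Extrusion per mm of travel: 0.4 × 0.15 / (π × 0.875²) = 0.024945. Accumulating E over each segment gives final E = 1.2722.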